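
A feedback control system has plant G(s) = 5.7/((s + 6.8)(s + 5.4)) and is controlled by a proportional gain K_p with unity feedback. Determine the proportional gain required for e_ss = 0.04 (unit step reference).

The loop is type 0, so e_ss(step) = 1/(1 + K_pos) with K_pos = K_p·G(0).
G(0) = 0.1552. Require 1/(1 + K_p·0.1552) = 0.04, so 1 + 0.1552·K_p = 25.
K_p = (25 − 1)/0.1552 = 155.

K_p = 155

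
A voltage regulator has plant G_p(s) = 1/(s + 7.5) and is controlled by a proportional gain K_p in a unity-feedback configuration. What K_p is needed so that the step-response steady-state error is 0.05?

Steady-state error for a unit step on this type-0 loop is 1/(1 + K_p·G_p(0)).
G_p(0) = 0.1333. Require 1/(1 + K_p·0.1333) = 0.05, so 1 + 0.1333·K_p = 20.
K_p = (20 − 1)/0.1333 = 142.

K_p = 142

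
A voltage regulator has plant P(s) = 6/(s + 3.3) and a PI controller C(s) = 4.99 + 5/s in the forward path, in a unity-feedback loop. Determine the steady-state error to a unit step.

0

The open loop C(s)P(s) has a pole at the origin (type 1), so the static position error constant is infinite and e_ss = 1/(1+∞) = 0.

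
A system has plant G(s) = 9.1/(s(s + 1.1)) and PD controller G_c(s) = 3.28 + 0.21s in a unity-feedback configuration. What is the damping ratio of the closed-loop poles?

ζ = 0.276

Forward path: (3.28 + 0.21s)·9.1/(s(s+1.1)). The closed-loop characteristic equation is s² + (1.1 + 9.1·0.21)s + 9.1·3.28 = 0.
That is s² + 3.011s + 29.85 = 0, so ω_n = 5.463 rad/s and ζ = 3.011/(2·5.463) = 0.2756.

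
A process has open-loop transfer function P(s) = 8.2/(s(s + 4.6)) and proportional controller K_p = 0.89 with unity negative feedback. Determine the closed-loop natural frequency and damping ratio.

With unity feedback the closed-loop characteristic equation is s² + 4.6s + 0.89·8.2 = s² + 4.6s + 7.298 = 0.
Matching s² + 2ζω_n s + ω_n²: ω_n = √7.298 = 2.701 rad/s and 2ζω_n = 4.6, so ζ = 4.6/(2·2.701) = 0.851.

ω_n = 2.7 rad/s, ζ = 0.851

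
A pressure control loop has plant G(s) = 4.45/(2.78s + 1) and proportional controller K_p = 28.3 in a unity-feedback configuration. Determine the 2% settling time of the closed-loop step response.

T_s ≈ 0.0876 s

Closed loop: T(s) = K_p·G/(1+K_p·G) = 125.9/(2.78s + 1 + 125.9), with pole at s = −(1 + 125.9)/2.78 = −45.66.
τ = 1/45.66 = 0.0219 s, so 2% settling time ≈ 4τ = 0.0876 s.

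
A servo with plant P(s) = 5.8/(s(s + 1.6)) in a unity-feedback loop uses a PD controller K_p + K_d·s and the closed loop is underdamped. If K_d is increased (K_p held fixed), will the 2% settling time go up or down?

Characteristic equation s² + (1.6 + 5.8K_d)s + 5.8K_p = 0: raising K_d increases ζω_n = (1.6+5.8K_d)/2 while the loop stays underdamped, so T_s ≈ 4/(ζω_n) decreases.

decrease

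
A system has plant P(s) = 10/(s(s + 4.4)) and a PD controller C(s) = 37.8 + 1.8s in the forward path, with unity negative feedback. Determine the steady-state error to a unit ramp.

The loop has one pole at the origin (type 1). Velocity error constant K_v = lim_{s→0} s·C(s)P(s) = 37.8·10/4.4 = 85.91.
Steady-state error to a unit ramp: e_ss = 1/K_v = 0.0116.

0.0116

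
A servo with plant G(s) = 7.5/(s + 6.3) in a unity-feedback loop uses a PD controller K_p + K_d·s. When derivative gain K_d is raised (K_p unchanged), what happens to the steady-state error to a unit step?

At s = 0 the derivative term contributes nothing: C(0) = K_p regardless of K_d, so K_pos = K_p·G(0) and e_ss are unchanged.

unchanged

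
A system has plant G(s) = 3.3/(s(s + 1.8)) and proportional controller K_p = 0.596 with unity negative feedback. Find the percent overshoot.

From 1 + K_pG(s) = 0: s² + 1.8s + 1.967 = 0 ⇒ ω_n = 1.402, ζ = 0.6417.
%OS = 100·exp(−πζ/√(1−ζ²)) = 100·exp(−π·0.6417/√0.5882) = 7.22%.

7.22%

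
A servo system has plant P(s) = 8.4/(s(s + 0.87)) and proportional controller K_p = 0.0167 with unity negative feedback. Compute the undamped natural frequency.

ω_n = 0.375 rad/s

1 + K_p·P(s) = 0 gives s² + 0.87s + 0.1403 = 0.
Matching s² + 2ζω_n s + ω_n²: ω_n = √0.1403 = 0.3745 rad/s and 2ζω_n = 0.87, so ζ = 0.87/(2·0.3745) = 1.16.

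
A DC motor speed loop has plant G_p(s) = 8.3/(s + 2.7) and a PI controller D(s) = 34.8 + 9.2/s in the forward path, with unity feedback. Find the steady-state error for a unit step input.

The open loop D(s)G_p(s) has a pole at the origin (type 1), so the static position error constant is infinite and e_ss = 1/(1+∞) = 0.

0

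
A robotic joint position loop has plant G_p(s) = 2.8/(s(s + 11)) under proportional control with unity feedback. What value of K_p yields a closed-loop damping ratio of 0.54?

Closed-loop characteristic equation: s² + 11s + K_p·2.8 = 0.
So ω_n = √(2.8K_p) and 2ζω_n = 11, giving ζ = 11/(2√(2.8K_p)).
Setting ζ = 0.54: √(2.8K_p) = 11/(2·0.54) = 10.19, so K_p = 103.7/2.8 = 37.

K_p = 37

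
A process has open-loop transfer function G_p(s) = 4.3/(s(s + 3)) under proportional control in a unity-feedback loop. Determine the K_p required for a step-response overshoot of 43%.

K_p = 7.77

From %OS = 100·exp(−πζ/√(1−ζ²)) = 43%, ζ = −ln(0.43)/√(π²+ln²(0.43)) = 0.2594.
Characteristic equation s² + 3s + 4.3K_p = 0 gives ζ = 3/(2√(4.3K_p)).
Setting ζ = 0.2594: √(4.3K_p) = 3/(2·0.2594) = 5.782, so K_p = 33.43/4.3 = 7.77.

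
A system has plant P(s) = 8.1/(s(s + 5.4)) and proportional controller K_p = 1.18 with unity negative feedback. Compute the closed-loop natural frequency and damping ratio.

ω_n = 3.09 rad/s, ζ = 0.873

The closed-loop denominator is s(s+5.4) + 1.18·8.1 = s² + 5.4s + 9.558.
Matching s² + 2ζω_n s + ω_n²: ω_n = √9.558 = 3.092 rad/s and 2ζω_n = 5.4, so ζ = 5.4/(2·3.092) = 0.873.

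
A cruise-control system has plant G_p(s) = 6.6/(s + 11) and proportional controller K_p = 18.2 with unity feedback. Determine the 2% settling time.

Closed-loop transfer function: T(s) = K_p·G_p(s)/(1 + K_p·G_p(s)) = 120.1/(s + 11 + 120.1) = 120.1/(s + 131.1).
Time constant τ = 1/131.1 = 0.007627 s, so the 2% settling time is about 4τ = 0.0305 s.

T_s ≈ 0.0305 s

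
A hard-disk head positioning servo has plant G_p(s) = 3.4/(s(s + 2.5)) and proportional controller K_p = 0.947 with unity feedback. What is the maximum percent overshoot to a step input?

The closed-loop denominator s² + 2.5s + 3.22 gives ω_n = √3.22 = 1.794 and ζ = 2.5/(2ω_n) = 0.6966.
%OS = 100·exp(−πζ/√(1−ζ²)) = 100·exp(−π·0.6966/√0.5147) = 4.73%.

4.73%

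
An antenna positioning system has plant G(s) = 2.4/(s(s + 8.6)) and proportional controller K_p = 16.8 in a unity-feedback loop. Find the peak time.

T_p = 0.672 s

From 1 + K_pG(s) = 0: s² + 8.6s + 40.32 = 0 ⇒ ω_n = 6.35, ζ = 0.6772.
Damped frequency ω_d = ω_n√(1−ζ²) = 4.672 rad/s, so peak time T_p = π/ω_d = 0.672 s.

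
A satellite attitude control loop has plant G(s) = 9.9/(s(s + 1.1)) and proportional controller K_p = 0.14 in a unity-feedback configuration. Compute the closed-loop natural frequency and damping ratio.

ω_n = 1.18 rad/s, ζ = 0.467

With unity feedback the closed-loop characteristic equation is s² + 1.1s + 0.14·9.9 = s² + 1.1s + 1.386 = 0.
So ω_n² = 1.386 ⇒ ω_n = 1.177 rad/s, and ζ = 1.1/(2ω_n) = 0.467.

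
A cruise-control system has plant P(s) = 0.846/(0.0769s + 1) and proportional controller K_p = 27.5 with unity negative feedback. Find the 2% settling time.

Closed loop: T(s) = K_p·P/(1+K_p·P) = 23.27/(0.0769s + 1 + 23.27), with pole at s = −(1 + 23.27)/0.0769 = −315.5.
τ = 1/315.5 = 0.003169 s, so 2% settling time ≈ 4τ = 0.0127 s.

T_s ≈ 0.0127 s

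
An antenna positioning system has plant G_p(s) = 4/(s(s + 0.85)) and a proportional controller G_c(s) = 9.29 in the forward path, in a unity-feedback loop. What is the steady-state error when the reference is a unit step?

The open loop G_c(s)G_p(s) has a pole at the origin (type 1), so the static position error constant is infinite and e_ss = 1/(1+∞) = 0.

0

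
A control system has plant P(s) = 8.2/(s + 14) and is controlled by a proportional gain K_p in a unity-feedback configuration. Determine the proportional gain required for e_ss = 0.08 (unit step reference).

K_p = 19.6

For a type-0 loop with proportional control, e_ss = 1/(1 + K_p·P(0)).
P(0) = 0.5857. Require 1/(1 + K_p·0.5857) = 0.08, so 1 + 0.5857·K_p = 12.5.
K_p = (12.5 − 1)/0.5857 = 19.6.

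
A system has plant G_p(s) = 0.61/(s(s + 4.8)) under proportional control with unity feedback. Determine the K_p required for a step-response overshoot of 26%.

K_p = 60.8

From %OS = 100·exp(−πζ/√(1−ζ²)) = 26%, ζ = −ln(0.26)/√(π²+ln²(0.26)) = 0.3941.
Characteristic equation s² + 4.8s + 0.61K_p = 0 gives ζ = 4.8/(2√(0.61K_p)).
Setting ζ = 0.3941: √(0.61K_p) = 4.8/(2·0.3941) = 6.09, so K_p = 37.09/0.61 = 60.8.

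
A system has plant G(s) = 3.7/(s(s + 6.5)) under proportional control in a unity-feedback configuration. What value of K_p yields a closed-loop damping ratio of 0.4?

Closed-loop characteristic equation: s² + 6.5s + K_p·3.7 = 0.
So ω_n = √(3.7K_p) and 2ζω_n = 6.5, giving ζ = 6.5/(2√(3.7K_p)).
Setting ζ = 0.4: √(3.7K_p) = 6.5/(2·0.4) = 8.125, so K_p = 66.02/3.7 = 17.8.

K_p = 17.8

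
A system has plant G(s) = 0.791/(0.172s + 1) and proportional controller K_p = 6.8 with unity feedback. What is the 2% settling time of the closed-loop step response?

Closed loop: T(s) = K_p·G/(1+K_p·G) = 5.379/(0.172s + 1 + 5.379), with pole at s = −(1 + 5.379)/0.172 = −37.09.
τ = 1/37.09 = 0.02696 s, so 2% settling time ≈ 4τ = 0.108 s.

T_s ≈ 0.108 s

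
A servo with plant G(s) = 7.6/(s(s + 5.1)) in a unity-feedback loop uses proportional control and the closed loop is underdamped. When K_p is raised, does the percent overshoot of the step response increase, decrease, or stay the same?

increase

ζ = 5.1/(2√(7.6K_p)) decreases as K_p grows; lower damping means more overshoot.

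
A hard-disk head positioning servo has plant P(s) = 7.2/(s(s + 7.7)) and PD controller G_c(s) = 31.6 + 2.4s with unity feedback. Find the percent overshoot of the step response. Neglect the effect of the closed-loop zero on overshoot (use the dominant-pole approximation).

Forward path: (31.6 + 2.4s)·7.2/(s(s+7.7)). The closed-loop characteristic equation is s² + (7.7 + 7.2·2.4)s + 7.2·31.6 = 0.
That is s² + 24.98s + 227.5 = 0, so ω_n = 15.08 rad/s and ζ = 24.98/(2·15.08) = 0.828.
%OS = 100·exp(−πζ/√(1−ζ²)) = 0.966%.

0.966%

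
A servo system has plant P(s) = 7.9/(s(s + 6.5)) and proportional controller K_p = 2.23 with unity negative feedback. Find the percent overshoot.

The closed-loop denominator s² + 6.5s + 17.62 gives ω_n = √17.62 = 4.197 and ζ = 6.5/(2ω_n) = 0.7743.
%OS = 100·exp(−πζ/√(1−ζ²)) = 100·exp(−π·0.7743/√0.4004) = 2.14%.

2.14%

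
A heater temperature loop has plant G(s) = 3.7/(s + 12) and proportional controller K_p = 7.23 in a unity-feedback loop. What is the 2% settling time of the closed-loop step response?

Closed-loop transfer function: T(s) = K_p·G(s)/(1 + K_p·G(s)) = 26.75/(s + 12 + 26.75) = 26.75/(s + 38.75).
Time constant τ = 1/38.75 = 0.02581 s, so the 2% settling time is about 4τ = 0.103 s.

T_s ≈ 0.103 s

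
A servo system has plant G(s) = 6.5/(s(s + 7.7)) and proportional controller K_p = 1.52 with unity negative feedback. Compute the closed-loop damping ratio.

ζ = 1.22

1 + K_p·G(s) = 0 gives s² + 7.7s + 9.88 = 0.
So ω_n² = 9.88 ⇒ ω_n = 3.143 rad/s, and ζ = 7.7/(2ω_n) = 1.22.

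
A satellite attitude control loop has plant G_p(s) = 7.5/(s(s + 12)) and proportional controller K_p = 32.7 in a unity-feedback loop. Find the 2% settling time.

From 1 + K_pG_p(s) = 0: s² + 12s + 245.3 = 0 ⇒ ω_n = 15.66, ζ = 0.3831.
2% settling time T_s ≈ 4/(ζω_n) = 4/6 = 0.667 s.

T_s ≈ 0.667 s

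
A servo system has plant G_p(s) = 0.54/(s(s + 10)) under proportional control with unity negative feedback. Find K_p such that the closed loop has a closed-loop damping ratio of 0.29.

K_p = 550

Closed-loop characteristic equation: s² + 10s + K_p·0.54 = 0.
So ω_n = √(0.54K_p) and 2ζω_n = 10, giving ζ = 10/(2√(0.54K_p)).
Setting ζ = 0.29: √(0.54K_p) = 10/(2·0.29) = 17.24, so K_p = 297.3/0.54 = 550.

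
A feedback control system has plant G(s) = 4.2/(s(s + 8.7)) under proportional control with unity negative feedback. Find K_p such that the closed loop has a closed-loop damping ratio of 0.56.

Closed-loop characteristic equation: s² + 8.7s + K_p·4.2 = 0.
So ω_n = √(4.2K_p) and 2ζω_n = 8.7, giving ζ = 8.7/(2√(4.2K_p)).
Setting ζ = 0.56: √(4.2K_p) = 8.7/(2·0.56) = 7.768, so K_p = 60.34/4.2 = 14.4.

K_p = 14.4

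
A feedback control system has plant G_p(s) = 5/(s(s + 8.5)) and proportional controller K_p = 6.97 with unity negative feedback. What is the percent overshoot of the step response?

3.84%

Closed-loop characteristic equation: s² + 8.5s + 34.85 = 0, so ω_n = 5.903 rad/s and ζ = 8.5/(2·5.903) = 0.7199.
%OS = 100·exp(−πζ/√(1−ζ²)) = 100·exp(−π·0.7199/√0.4817) = 3.84%.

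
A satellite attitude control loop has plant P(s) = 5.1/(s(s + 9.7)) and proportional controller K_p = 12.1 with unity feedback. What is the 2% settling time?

Closed-loop characteristic equation: s² + 9.7s + 61.71 = 0, so ω_n = 7.856 rad/s and ζ = 9.7/(2·7.856) = 0.6174.
2% settling time T_s ≈ 4/(ζω_n) = 4/4.85 = 0.825 s.

T_s ≈ 0.825 s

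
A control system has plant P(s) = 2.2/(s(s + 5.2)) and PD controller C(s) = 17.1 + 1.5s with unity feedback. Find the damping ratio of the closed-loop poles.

Forward path: (17.1 + 1.5s)·2.2/(s(s+5.2)). The closed-loop characteristic equation is s² + (5.2 + 2.2·1.5)s + 2.2·17.1 = 0.
That is s² + 8.5s + 37.62 = 0, so ω_n = 6.134 rad/s and ζ = 8.5/(2·6.134) = 0.6929.

ζ = 0.693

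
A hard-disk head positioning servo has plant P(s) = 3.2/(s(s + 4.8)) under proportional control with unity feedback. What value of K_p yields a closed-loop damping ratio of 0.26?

K_p = 26.6

Closed-loop characteristic equation: s² + 4.8s + K_p·3.2 = 0.
So ω_n = √(3.2K_p) and 2ζω_n = 4.8, giving ζ = 4.8/(2√(3.2K_p)).
Setting ζ = 0.26: √(3.2K_p) = 4.8/(2·0.26) = 9.231, so K_p = 85.21/3.2 = 26.6.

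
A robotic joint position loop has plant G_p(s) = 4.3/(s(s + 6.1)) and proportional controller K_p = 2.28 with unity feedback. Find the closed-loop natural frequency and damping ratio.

ω_n = 3.13 rad/s, ζ = 0.974

The closed-loop denominator is s(s+6.1) + 2.28·4.3 = s² + 6.1s + 9.804.
So ω_n² = 9.804 ⇒ ω_n = 3.131 rad/s, and ζ = 6.1/(2ω_n) = 0.974.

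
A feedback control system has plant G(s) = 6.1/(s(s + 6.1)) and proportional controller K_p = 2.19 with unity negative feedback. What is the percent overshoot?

0.859%

From 1 + K_pG(s) = 0: s² + 6.1s + 13.36 = 0 ⇒ ω_n = 3.655, ζ = 0.8345.
%OS = 100·exp(−πζ/√(1−ζ²)) = 100·exp(−π·0.8345/√0.3037) = 0.859%.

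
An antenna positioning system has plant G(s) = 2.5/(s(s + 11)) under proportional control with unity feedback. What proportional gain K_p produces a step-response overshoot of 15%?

K_p = 45.3

From %OS = 100·exp(−πζ/√(1−ζ²)) = 15%, ζ = −ln(0.15)/√(π²+ln²(0.15)) = 0.5169.
Characteristic equation s² + 11s + 2.5K_p = 0 gives ζ = 11/(2√(2.5K_p)).
Setting ζ = 0.5169: √(2.5K_p) = 11/(2·0.5169) = 10.64, so K_p = 113.2/2.5 = 45.3.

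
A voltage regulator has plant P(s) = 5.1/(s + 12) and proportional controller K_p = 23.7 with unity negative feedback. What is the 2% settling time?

Closed-loop transfer function: T(s) = K_p·P(s)/(1 + K_p·P(s)) = 120.9/(s + 12 + 120.9) = 120.9/(s + 132.9).
Time constant τ = 1/132.9 = 0.007526 s, so the 2% settling time is about 4τ = 0.0301 s.

T_s ≈ 0.0301 s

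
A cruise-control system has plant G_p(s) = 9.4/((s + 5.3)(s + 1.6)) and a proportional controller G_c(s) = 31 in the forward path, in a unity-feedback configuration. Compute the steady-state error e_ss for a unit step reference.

The loop is type 0. Static position error constant K_pos = G_c(0)·G_p(0) = 31·1.108 = 34.36.
Steady-state error to a unit step: e_ss = 1/(1+K_pos) = 1/35.36 = 0.0283.

0.0283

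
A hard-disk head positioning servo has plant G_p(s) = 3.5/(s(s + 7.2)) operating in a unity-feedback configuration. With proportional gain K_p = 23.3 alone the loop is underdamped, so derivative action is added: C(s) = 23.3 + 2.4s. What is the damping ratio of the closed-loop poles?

ζ = 0.864

Forward path: (23.3 + 2.4s)·3.5/(s(s+7.2)). The closed-loop characteristic equation is s² + (7.2 + 3.5·2.4)s + 3.5·23.3 = 0.
That is s² + 15.6s + 81.55 = 0, so ω_n = 9.031 rad/s and ζ = 15.6/(2·9.031) = 0.8637.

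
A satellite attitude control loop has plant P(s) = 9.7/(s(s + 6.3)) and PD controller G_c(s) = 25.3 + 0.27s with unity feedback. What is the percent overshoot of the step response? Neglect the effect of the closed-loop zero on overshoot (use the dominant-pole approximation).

39.3%

Forward path: (25.3 + 0.27s)·9.7/(s(s+6.3)). The closed-loop characteristic equation is s² + (6.3 + 9.7·0.27)s + 9.7·25.3 = 0.
That is s² + 8.919s + 245.4 = 0, so ω_n = 15.67 rad/s and ζ = 8.919/(2·15.67) = 0.2847.
%OS = 100·exp(−πζ/√(1−ζ²)) = 39.3%.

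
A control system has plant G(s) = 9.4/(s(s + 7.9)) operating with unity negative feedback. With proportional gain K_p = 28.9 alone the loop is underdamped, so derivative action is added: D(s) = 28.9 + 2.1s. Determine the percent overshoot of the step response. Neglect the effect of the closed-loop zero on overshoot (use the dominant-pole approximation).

Forward path: (28.9 + 2.1s)·9.4/(s(s+7.9)). The closed-loop characteristic equation is s² + (7.9 + 9.4·2.1)s + 9.4·28.9 = 0.
That is s² + 27.64s + 271.7 = 0, so ω_n = 16.48 rad/s and ζ = 27.64/(2·16.48) = 0.8385.
%OS = 100·exp(−πζ/√(1−ζ²)) = 0.795%.

0.795%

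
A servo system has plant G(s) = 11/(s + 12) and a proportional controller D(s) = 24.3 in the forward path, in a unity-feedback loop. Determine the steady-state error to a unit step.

0.043

The loop is type 0. Static position error constant K_pos = D(0)·G(0) = 24.3·0.9167 = 22.27.
Steady-state error to a unit step: e_ss = 1/(1+K_pos) = 1/23.27 = 0.043.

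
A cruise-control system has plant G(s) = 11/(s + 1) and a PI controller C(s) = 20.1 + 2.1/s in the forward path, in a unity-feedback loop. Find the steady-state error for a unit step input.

The open loop C(s)G(s) has a pole at the origin (type 1), so the static position error constant is infinite and e_ss = 1/(1+∞) = 0.

0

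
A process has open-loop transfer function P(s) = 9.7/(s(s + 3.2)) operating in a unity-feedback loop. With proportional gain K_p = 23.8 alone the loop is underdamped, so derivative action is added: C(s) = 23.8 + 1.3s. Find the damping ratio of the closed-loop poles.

Forward path: (23.8 + 1.3s)·9.7/(s(s+3.2)). The closed-loop characteristic equation is s² + (3.2 + 9.7·1.3)s + 9.7·23.8 = 0.
That is s² + 15.81s + 230.9 = 0, so ω_n = 15.19 rad/s and ζ = 15.81/(2·15.19) = 0.5203.

ζ = 0.52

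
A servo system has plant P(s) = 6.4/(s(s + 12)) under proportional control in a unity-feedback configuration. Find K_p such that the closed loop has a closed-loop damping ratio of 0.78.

K_p = 9.25

Closed-loop characteristic equation: s² + 12s + K_p·6.4 = 0.
So ω_n = √(6.4K_p) and 2ζω_n = 12, giving ζ = 12/(2√(6.4K_p)).
Setting ζ = 0.78: √(6.4K_p) = 12/(2·0.78) = 7.692, so K_p = 59.17/6.4 = 9.25.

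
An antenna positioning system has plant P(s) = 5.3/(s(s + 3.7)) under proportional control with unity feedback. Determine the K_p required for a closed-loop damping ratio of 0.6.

K_p = 1.79

Closed-loop characteristic equation: s² + 3.7s + K_p·5.3 = 0.
So ω_n = √(5.3K_p) and 2ζω_n = 3.7, giving ζ = 3.7/(2√(5.3K_p)).
Setting ζ = 0.6: √(5.3K_p) = 3.7/(2·0.6) = 3.083, so K_p = 9.507/5.3 = 1.79.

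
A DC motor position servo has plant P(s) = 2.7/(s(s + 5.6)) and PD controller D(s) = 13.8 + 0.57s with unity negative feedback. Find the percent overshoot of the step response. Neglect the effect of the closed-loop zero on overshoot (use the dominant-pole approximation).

Forward path: (13.8 + 0.57s)·2.7/(s(s+5.6)). The closed-loop characteristic equation is s² + (5.6 + 2.7·0.57)s + 2.7·13.8 = 0.
That is s² + 7.139s + 37.26 = 0, so ω_n = 6.104 rad/s and ζ = 7.139/(2·6.104) = 0.5848.
%OS = 100·exp(−πζ/√(1−ζ²)) = 10.4%.

10.4%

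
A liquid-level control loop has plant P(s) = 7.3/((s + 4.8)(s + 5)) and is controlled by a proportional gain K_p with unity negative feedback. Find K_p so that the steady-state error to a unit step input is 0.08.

K_p = 37.8

Steady-state error for a unit step on this type-0 loop is 1/(1 + K_p·P(0)).
P(0) = 0.3042. Require 1/(1 + K_p·0.3042) = 0.08, so 1 + 0.3042·K_p = 12.5.
K_p = (12.5 − 1)/0.3042 = 37.8.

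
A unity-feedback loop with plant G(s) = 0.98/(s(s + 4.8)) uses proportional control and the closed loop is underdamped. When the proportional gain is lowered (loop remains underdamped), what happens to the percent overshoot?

decrease

ζ = 4.8/(2√(0.98K_p)) rises as K_p falls; higher damping means less overshoot.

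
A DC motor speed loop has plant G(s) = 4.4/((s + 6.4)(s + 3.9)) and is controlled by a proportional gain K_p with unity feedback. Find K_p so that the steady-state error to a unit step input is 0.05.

K_p = 108

Steady-state error for a unit step on this type-0 loop is 1/(1 + K_p·G(0)).
G(0) = 0.1763. Require 1/(1 + K_p·0.1763) = 0.05, so 1 + 0.1763·K_p = 20.
K_p = (20 − 1)/0.1763 = 108.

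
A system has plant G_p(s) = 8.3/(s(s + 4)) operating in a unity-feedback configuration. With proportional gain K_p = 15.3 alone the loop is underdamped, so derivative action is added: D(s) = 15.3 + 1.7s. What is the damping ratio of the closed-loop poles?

ζ = 0.804

Forward path: (15.3 + 1.7s)·8.3/(s(s+4)). The closed-loop characteristic equation is s² + (4 + 8.3·1.7)s + 8.3·15.3 = 0.
That is s² + 18.11s + 127 = 0, so ω_n = 11.27 rad/s and ζ = 18.11/(2·11.27) = 0.8035.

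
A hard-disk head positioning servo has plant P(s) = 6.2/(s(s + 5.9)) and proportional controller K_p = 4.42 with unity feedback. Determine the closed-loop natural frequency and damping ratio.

With unity feedback the closed-loop characteristic equation is s² + 5.9s + 4.42·6.2 = s² + 5.9s + 27.4 = 0.
Matching s² + 2ζω_n s + ω_n²: ω_n = √27.4 = 5.235 rad/s and 2ζω_n = 5.9, so ζ = 5.9/(2·5.235) = 0.564.

ω_n = 5.23 rad/s, ζ = 0.564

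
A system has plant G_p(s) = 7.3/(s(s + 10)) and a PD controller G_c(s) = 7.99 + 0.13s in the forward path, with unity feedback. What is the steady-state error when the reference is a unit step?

0

The open loop G_c(s)G_p(s) has a pole at the origin (type 1), so the static position error constant is infinite and e_ss = 1/(1+∞) = 0.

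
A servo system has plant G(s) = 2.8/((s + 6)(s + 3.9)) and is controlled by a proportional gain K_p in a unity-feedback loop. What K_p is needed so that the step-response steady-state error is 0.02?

K_p = 410

The loop is type 0, so e_ss(step) = 1/(1 + K_pos) with K_pos = K_p·G(0).
G(0) = 0.1197. Require 1/(1 + K_p·0.1197) = 0.02, so 1 + 0.1197·K_p = 50.
K_p = (50 − 1)/0.1197 = 410.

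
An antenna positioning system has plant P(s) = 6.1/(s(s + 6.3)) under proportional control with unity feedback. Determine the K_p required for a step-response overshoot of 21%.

K_p = 8.22

From %OS = 100·exp(−πζ/√(1−ζ²)) = 21%, ζ = −ln(0.21)/√(π²+ln²(0.21)) = 0.4449.
Characteristic equation s² + 6.3s + 6.1K_p = 0 gives ζ = 6.3/(2√(6.1K_p)).
Setting ζ = 0.4449: √(6.1K_p) = 6.3/(2·0.4449) = 7.08, so K_p = 50.13/6.1 = 8.22.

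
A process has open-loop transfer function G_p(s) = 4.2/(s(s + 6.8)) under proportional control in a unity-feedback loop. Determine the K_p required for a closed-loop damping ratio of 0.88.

K_p = 3.55

Closed-loop characteristic equation: s² + 6.8s + K_p·4.2 = 0.
So ω_n = √(4.2K_p) and 2ζω_n = 6.8, giving ζ = 6.8/(2√(4.2K_p)).
Setting ζ = 0.88: √(4.2K_p) = 6.8/(2·0.88) = 3.864, so K_p = 14.93/4.2 = 3.55.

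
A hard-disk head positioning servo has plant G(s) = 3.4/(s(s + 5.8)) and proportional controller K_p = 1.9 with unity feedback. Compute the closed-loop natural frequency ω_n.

ω_n = 2.54 rad/s

1 + K_p·G(s) = 0 gives s² + 5.8s + 6.46 = 0.
So ω_n² = 6.46 ⇒ ω_n = 2.542 rad/s, and ζ = 5.8/(2ω_n) = 1.14.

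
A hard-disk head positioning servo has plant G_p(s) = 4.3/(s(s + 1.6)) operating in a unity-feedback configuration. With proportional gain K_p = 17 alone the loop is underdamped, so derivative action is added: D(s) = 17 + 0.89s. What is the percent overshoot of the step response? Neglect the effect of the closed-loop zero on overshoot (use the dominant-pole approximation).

Forward path: (17 + 0.89s)·4.3/(s(s+1.6)). The closed-loop characteristic equation is s² + (1.6 + 4.3·0.89)s + 4.3·17 = 0.
That is s² + 5.427s + 73.1 = 0, so ω_n = 8.55 rad/s and ζ = 5.427/(2·8.55) = 0.3174.
%OS = 100·exp(−πζ/√(1−ζ²)) = 34.9%.

34.9%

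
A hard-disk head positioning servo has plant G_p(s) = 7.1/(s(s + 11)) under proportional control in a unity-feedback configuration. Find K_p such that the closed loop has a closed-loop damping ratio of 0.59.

K_p = 12.2

Closed-loop characteristic equation: s² + 11s + K_p·7.1 = 0.
So ω_n = √(7.1K_p) and 2ζω_n = 11, giving ζ = 11/(2√(7.1K_p)).
Setting ζ = 0.59: √(7.1K_p) = 11/(2·0.59) = 9.322, so K_p = 86.9/7.1 = 12.2.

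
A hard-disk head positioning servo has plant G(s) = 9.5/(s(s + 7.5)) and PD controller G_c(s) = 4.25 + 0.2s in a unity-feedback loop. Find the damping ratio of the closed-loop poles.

ζ = 0.74

Forward path: (4.25 + 0.2s)·9.5/(s(s+7.5)). The closed-loop characteristic equation is s² + (7.5 + 9.5·0.2)s + 9.5·4.25 = 0.
That is s² + 9.4s + 40.38 = 0, so ω_n = 6.354 rad/s and ζ = 9.4/(2·6.354) = 0.7397.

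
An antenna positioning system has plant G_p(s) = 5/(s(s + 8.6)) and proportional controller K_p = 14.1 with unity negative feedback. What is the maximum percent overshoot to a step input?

15.4%

The closed-loop denominator s² + 8.6s + 70.5 gives ω_n = √70.5 = 8.396 and ζ = 8.6/(2ω_n) = 0.5121.
%OS = 100·exp(−πζ/√(1−ζ²)) = 100·exp(−π·0.5121/√0.7377) = 15.4%.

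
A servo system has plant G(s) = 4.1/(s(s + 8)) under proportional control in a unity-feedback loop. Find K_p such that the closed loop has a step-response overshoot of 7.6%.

K_p = 9.7

From %OS = 100·exp(−πζ/√(1−ζ²)) = 7.6%, ζ = −ln(0.076)/√(π²+ln²(0.076)) = 0.6342.
Characteristic equation s² + 8s + 4.1K_p = 0 gives ζ = 8/(2√(4.1K_p)).
Setting ζ = 0.6342: √(4.1K_p) = 8/(2·0.6342) = 6.307, so K_p = 39.78/4.1 = 9.7.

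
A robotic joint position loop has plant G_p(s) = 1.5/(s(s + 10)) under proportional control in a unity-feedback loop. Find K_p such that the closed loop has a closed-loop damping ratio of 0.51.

K_p = 64.1

Closed-loop characteristic equation: s² + 10s + K_p·1.5 = 0.
So ω_n = √(1.5K_p) and 2ζω_n = 10, giving ζ = 10/(2√(1.5K_p)).
Setting ζ = 0.51: √(1.5K_p) = 10/(2·0.51) = 9.804, so K_p = 96.12/1.5 = 64.1.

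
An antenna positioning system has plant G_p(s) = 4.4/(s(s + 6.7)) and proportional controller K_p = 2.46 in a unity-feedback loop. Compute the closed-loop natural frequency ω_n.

ω_n = 3.29 rad/s

With unity feedback the closed-loop characteristic equation is s² + 6.7s + 2.46·4.4 = s² + 6.7s + 10.82 = 0.
So ω_n² = 10.82 ⇒ ω_n = 3.29 rad/s, and ζ = 6.7/(2ω_n) = 1.02.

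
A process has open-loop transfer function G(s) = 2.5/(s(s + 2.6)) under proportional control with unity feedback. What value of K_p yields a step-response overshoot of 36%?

K_p = 7.07

From %OS = 100·exp(−πζ/√(1−ζ²)) = 36%, ζ = −ln(0.36)/√(π²+ln²(0.36)) = 0.3093.
Characteristic equation s² + 2.6s + 2.5K_p = 0 gives ζ = 2.6/(2√(2.5K_p)).
Setting ζ = 0.3093: √(2.5K_p) = 2.6/(2·0.3093) = 4.204, so K_p = 17.67/2.5 = 7.07.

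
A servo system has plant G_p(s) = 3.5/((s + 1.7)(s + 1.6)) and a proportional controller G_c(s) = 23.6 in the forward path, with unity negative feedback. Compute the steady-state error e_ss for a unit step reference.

The loop is type 0. Static position error constant K_pos = G_c(0)·G_p(0) = 23.6·1.287 = 30.37.
Steady-state error to a unit step: e_ss = 1/(1+K_pos) = 1/31.37 = 0.0319.

0.0319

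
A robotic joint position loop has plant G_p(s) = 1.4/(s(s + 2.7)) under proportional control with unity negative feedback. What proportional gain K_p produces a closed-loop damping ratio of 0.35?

Closed-loop characteristic equation: s² + 2.7s + K_p·1.4 = 0.
So ω_n = √(1.4K_p) and 2ζω_n = 2.7, giving ζ = 2.7/(2√(1.4K_p)).
Setting ζ = 0.35: √(1.4K_p) = 2.7/(2·0.35) = 3.857, so K_p = 14.88/1.4 = 10.6.

K_p = 10.6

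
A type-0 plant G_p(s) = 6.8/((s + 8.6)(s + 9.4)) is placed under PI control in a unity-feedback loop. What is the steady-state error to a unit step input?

0

The PI controller's integrator makes the forward path type 1, so e_ss to a step is zero.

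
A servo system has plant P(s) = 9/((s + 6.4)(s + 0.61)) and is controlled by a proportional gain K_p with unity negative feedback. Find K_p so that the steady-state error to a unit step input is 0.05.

For a type-0 loop with proportional control, e_ss = 1/(1 + K_p·P(0)).
P(0) = 2.305. Require 1/(1 + K_p·2.305) = 0.05, so 1 + 2.305·K_p = 20.
K_p = (20 − 1)/2.305 = 8.24.

K_p = 8.24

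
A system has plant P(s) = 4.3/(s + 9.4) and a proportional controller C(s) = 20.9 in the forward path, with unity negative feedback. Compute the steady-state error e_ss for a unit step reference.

0.0947

The loop is type 0. Static position error constant K_pos = C(0)·P(0) = 20.9·0.4574 = 9.561.
Steady-state error to a unit step: e_ss = 1/(1+K_pos) = 1/10.56 = 0.0947.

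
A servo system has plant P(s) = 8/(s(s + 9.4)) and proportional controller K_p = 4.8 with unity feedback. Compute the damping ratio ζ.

ζ = 0.758

With unity feedback the closed-loop characteristic equation is s² + 9.4s + 4.8·8 = s² + 9.4s + 38.4 = 0.
So ω_n² = 38.4 ⇒ ω_n = 6.197 rad/s, and ζ = 9.4/(2ω_n) = 0.758.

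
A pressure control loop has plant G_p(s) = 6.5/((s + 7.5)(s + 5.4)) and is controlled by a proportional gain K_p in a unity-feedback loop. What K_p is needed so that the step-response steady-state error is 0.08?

K_p = 71.7

Steady-state error for a unit step on this type-0 loop is 1/(1 + K_p·G_p(0)).
G_p(0) = 0.1605. Require 1/(1 + K_p·0.1605) = 0.08, so 1 + 0.1605·K_p = 12.5.
K_p = (12.5 − 1)/0.1605 = 71.7.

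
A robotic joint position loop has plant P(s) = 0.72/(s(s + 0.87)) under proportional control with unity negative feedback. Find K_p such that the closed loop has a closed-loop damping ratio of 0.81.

K_p = 0.401

Closed-loop characteristic equation: s² + 0.87s + K_p·0.72 = 0.
So ω_n = √(0.72K_p) and 2ζω_n = 0.87, giving ζ = 0.87/(2√(0.72K_p)).
Setting ζ = 0.81: √(0.72K_p) = 0.87/(2·0.81) = 0.537, so K_p = 0.2884/0.72 = 0.401.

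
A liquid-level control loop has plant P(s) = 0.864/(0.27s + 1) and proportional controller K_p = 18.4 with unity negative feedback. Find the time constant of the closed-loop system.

Closed loop: T(s) = K_p·P/(1+K_p·P) = 15.9/(0.27s + 1 + 15.9), with pole at s = −(1 + 15.9)/0.27 = −62.58.
Closed-loop time constant τ = 1/62.58 = 0.016 s.

τ = 0.016 s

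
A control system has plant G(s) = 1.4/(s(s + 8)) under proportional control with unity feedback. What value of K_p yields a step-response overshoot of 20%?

From %OS = 100·exp(−πζ/√(1−ζ²)) = 20%, ζ = −ln(0.2)/√(π²+ln²(0.2)) = 0.4559.
Characteristic equation s² + 8s + 1.4K_p = 0 gives ζ = 8/(2√(1.4K_p)).
Setting ζ = 0.4559: √(1.4K_p) = 8/(2·0.4559) = 8.773, so K_p = 76.96/1.4 = 55.

K_p = 55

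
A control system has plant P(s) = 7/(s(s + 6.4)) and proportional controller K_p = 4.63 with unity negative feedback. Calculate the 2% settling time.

The closed-loop denominator s² + 6.4s + 32.41 gives ω_n = √32.41 = 5.693 and ζ = 6.4/(2ω_n) = 0.5621.
2% settling time T_s ≈ 4/(ζω_n) = 4/3.2 = 1.25 s.

T_s ≈ 1.25 s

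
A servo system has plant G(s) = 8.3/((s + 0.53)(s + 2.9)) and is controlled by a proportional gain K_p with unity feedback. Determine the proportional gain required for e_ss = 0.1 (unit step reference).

For a type-0 loop with proportional control, e_ss = 1/(1 + K_p·G(0)).
G(0) = 5.4. Require 1/(1 + K_p·5.4) = 0.1, so 1 + 5.4·K_p = 10.
K_p = (10 − 1)/5.4 = 1.67.

K_p = 1.67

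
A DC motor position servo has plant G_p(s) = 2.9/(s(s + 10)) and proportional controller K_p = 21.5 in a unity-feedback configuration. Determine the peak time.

Closed-loop characteristic equation: s² + 10s + 62.35 = 0, so ω_n = 7.896 rad/s and ζ = 10/(2·7.896) = 0.6332.
Damped frequency ω_d = ω_n√(1−ζ²) = 6.111 rad/s, so peak time T_p = π/ω_d = 0.514 s.

T_p = 0.514 s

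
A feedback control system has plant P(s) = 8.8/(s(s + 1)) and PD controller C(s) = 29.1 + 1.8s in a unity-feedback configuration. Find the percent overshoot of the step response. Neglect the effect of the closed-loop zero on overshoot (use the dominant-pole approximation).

Forward path: (29.1 + 1.8s)·8.8/(s(s+1)). The closed-loop characteristic equation is s² + (1 + 8.8·1.8)s + 8.8·29.1 = 0.
That is s² + 16.84s + 256.1 = 0, so ω_n = 16 rad/s and ζ = 16.84/(2·16) = 0.5262.
%OS = 100·exp(−πζ/√(1−ζ²)) = 14.3%.

14.3%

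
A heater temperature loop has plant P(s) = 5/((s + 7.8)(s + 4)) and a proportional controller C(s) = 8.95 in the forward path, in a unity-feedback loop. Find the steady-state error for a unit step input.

0.411

The loop is type 0. Static position error constant K_pos = C(0)·P(0) = 8.95·0.1603 = 1.434.
Steady-state error to a unit step: e_ss = 1/(1+K_pos) = 1/2.434 = 0.411.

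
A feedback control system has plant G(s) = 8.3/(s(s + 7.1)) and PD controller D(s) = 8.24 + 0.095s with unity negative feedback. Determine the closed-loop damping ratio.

Forward path: (8.24 + 0.095s)·8.3/(s(s+7.1)). The closed-loop characteristic equation is s² + (7.1 + 8.3·0.095)s + 8.3·8.24 = 0.
That is s² + 7.888s + 68.39 = 0, so ω_n = 8.27 rad/s and ζ = 7.888/(2·8.27) = 0.4769.

ζ = 0.477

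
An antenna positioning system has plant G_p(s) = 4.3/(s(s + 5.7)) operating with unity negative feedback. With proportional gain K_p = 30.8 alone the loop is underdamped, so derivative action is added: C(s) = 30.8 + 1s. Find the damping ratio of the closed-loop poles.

Forward path: (30.8 + 1s)·4.3/(s(s+5.7)). The closed-loop characteristic equation is s² + (5.7 + 4.3·1)s + 4.3·30.8 = 0.
That is s² + 10s + 132.4 = 0, so ω_n = 11.51 rad/s and ζ = 10/(2·11.51) = 0.4345.

ζ = 0.434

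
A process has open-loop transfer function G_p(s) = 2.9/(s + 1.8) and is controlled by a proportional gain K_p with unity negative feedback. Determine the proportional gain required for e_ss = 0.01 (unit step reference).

For a type-0 loop with proportional control, e_ss = 1/(1 + K_p·G_p(0)).
G_p(0) = 1.611. Require 1/(1 + K_p·1.611) = 0.01, so 1 + 1.611·K_p = 100.
K_p = (100 − 1)/1.611 = 61.4.

K_p = 61.4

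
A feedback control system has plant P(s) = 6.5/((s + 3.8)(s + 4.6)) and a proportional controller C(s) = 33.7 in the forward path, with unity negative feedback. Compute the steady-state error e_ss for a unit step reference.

The loop is type 0. Static position error constant K_pos = C(0)·P(0) = 33.7·0.3719 = 12.53.
Steady-state error to a unit step: e_ss = 1/(1+K_pos) = 1/13.53 = 0.0739.

0.0739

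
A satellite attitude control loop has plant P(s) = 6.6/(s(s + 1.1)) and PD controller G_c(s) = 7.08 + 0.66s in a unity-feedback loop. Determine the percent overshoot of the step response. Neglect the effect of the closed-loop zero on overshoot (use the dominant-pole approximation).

Forward path: (7.08 + 0.66s)·6.6/(s(s+1.1)). The closed-loop characteristic equation is s² + (1.1 + 6.6·0.66)s + 6.6·7.08 = 0.
That is s² + 5.456s + 46.73 = 0, so ω_n = 6.836 rad/s and ζ = 5.456/(2·6.836) = 0.3991.
%OS = 100·exp(−πζ/√(1−ζ²)) = 25.5%.

25.5%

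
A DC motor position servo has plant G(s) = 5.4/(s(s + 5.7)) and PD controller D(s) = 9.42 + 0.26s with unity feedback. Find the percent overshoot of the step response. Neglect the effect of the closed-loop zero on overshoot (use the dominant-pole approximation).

16.5%

Forward path: (9.42 + 0.26s)·5.4/(s(s+5.7)). The closed-loop characteristic equation is s² + (5.7 + 5.4·0.26)s + 5.4·9.42 = 0.
That is s² + 7.104s + 50.87 = 0, so ω_n = 7.132 rad/s and ζ = 7.104/(2·7.132) = 0.498.
%OS = 100·exp(−πζ/√(1−ζ²)) = 16.5%.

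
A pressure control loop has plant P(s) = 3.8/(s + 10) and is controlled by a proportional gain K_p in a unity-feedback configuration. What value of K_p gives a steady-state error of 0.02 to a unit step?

The loop is type 0, so e_ss(step) = 1/(1 + K_pos) with K_pos = K_p·P(0).
P(0) = 0.38. Require 1/(1 + K_p·0.38) = 0.02, so 1 + 0.38·K_p = 50.
K_p = (50 − 1)/0.38 = 129.

K_p = 129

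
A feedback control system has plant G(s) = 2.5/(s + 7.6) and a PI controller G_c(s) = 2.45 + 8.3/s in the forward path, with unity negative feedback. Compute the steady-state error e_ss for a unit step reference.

The open loop G_c(s)G(s) has a pole at the origin (type 1), so the static position error constant is infinite and e_ss = 1/(1+∞) = 0.

0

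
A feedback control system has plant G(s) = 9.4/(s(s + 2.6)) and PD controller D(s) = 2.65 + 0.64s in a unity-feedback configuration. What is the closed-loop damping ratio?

Forward path: (2.65 + 0.64s)·9.4/(s(s+2.6)). The closed-loop characteristic equation is s² + (2.6 + 9.4·0.64)s + 9.4·2.65 = 0.
That is s² + 8.616s + 24.91 = 0, so ω_n = 4.991 rad/s and ζ = 8.616/(2·4.991) = 0.8632.

ζ = 0.863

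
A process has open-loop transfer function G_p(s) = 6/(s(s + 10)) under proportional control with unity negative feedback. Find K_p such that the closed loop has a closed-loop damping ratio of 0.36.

Closed-loop characteristic equation: s² + 10s + K_p·6 = 0.
So ω_n = √(6K_p) and 2ζω_n = 10, giving ζ = 10/(2√(6K_p)).
Setting ζ = 0.36: √(6K_p) = 10/(2·0.36) = 13.89, so K_p = 192.9/6 = 32.2.

K_p = 32.2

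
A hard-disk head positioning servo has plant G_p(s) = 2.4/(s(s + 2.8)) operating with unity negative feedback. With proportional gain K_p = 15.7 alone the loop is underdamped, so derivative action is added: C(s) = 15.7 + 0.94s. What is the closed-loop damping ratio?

ζ = 0.412

Forward path: (15.7 + 0.94s)·2.4/(s(s+2.8)). The closed-loop characteristic equation is s² + (2.8 + 2.4·0.94)s + 2.4·15.7 = 0.
That is s² + 5.056s + 37.68 = 0, so ω_n = 6.138 rad/s and ζ = 5.056/(2·6.138) = 0.4118.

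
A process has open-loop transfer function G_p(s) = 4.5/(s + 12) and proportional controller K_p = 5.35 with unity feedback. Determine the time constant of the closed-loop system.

τ = 0.0277 s

Closed-loop transfer function: T(s) = K_p·G_p(s)/(1 + K_p·G_p(s)) = 24.07/(s + 12 + 24.07) = 24.07/(s + 36.08).
Time constant τ = 1/36.08 = 0.0277 s.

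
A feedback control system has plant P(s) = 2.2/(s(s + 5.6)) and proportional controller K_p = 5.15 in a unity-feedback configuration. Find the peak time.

T_p = 1.68 s

The closed-loop denominator s² + 5.6s + 11.33 gives ω_n = √11.33 = 3.366 and ζ = 5.6/(2ω_n) = 0.8318.
Damped frequency ω_d = ω_n√(1−ζ²) = 1.868 rad/s, so peak time T_p = π/ω_d = 1.68 s.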